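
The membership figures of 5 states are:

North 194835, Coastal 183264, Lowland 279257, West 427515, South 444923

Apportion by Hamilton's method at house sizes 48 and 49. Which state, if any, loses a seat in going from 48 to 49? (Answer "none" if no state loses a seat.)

none

At 48 seats: North 6, Coastal 6, Lowland 9, West 13, South 14.
At 49 seats: North 6, Coastal 6, Lowland 9, West 14, South 14.
No state's allocation decreased.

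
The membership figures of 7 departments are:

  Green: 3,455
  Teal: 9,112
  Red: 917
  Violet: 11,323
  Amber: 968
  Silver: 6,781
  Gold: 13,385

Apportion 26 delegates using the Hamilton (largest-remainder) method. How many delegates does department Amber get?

1

The standard divisor is 45941/26 ≈ 1766.962.
Standard quotas: Green 1.9553, Teal 5.1569, Red 0.5190, Violet 6.4082, Amber 0.5478, Silver 3.8377, Gold 7.5752.
Lower quotas: Green 1, Teal 5, Red 0, Violet 6, Amber 0, Silver 3, Gold 7 (sum 22, leaving 4 seats).
Remainders in descending order: Green 0.9553, Silver 0.8377, Gold 0.5752, Amber 0.5478, Red 0.5190, Violet 0.4082, Teal 0.1569.
The surplus seats go to Green, Silver, Gold, Amber.
Amber receives 1.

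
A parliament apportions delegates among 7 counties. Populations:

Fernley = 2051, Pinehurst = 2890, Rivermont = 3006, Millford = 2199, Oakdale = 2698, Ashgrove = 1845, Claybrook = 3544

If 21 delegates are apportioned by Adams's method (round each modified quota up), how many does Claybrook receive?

Standard divisor 18233/21 ≈ 868.238; standard quotas: Fernley 2.362, Pinehurst 3.329, Rivermont 3.462, Millford 2.533, Oakdale 3.107, Ashgrove 2.125, Claybrook 4.082.
Rounding up gives 3, 4, 4, 3, 4, 3, 5 = 26 seats, so the divisor must be adjusted.
With modified divisor 1010: modified quotas Fernley 2.031, Pinehurst 2.861, Rivermont 2.976, Millford 2.177, Oakdale 2.671, Ashgrove 1.827, Claybrook 3.509.
Rounding up: Fernley 3, Pinehurst 3, Rivermont 3, Millford 3, Oakdale 3, Ashgrove 2, Claybrook 4 (total 21).
Claybrook receives 4.

4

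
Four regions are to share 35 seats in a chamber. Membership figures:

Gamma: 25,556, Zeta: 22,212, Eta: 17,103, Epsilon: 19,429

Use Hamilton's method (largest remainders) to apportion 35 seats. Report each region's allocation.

Standard divisor: 84300 ÷ 35 ≈ 2408.571.
Standard quotas: Gamma 10.6104, Zeta 9.2221, Eta 7.1009, Epsilon 8.0666.
Lower quotas: Gamma 10, Zeta 9, Eta 7, Epsilon 8 (sum 34, leaving 1 seat).
Remainders in descending order: Gamma 0.6104, Zeta 0.2221, Eta 0.1009, Epsilon 0.0666.
The surplus seat goes to Gamma.

Gamma 11, Zeta 9, Eta 7, Epsilon 8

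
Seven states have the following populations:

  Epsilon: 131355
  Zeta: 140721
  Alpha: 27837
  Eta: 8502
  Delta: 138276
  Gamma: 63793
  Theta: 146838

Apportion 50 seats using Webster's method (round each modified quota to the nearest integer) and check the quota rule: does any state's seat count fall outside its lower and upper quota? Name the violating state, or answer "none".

none

Standard quotas: Epsilon 9.992, Zeta 10.704, Alpha 2.117, Eta 0.647, Delta 10.518, Gamma 4.852, Theta 11.169.
Webster allocation: Epsilon 10, Zeta 11, Alpha 2, Eta 1, Delta 10, Gamma 5, Theta 11.
Every allocation lies between the lower and upper quota.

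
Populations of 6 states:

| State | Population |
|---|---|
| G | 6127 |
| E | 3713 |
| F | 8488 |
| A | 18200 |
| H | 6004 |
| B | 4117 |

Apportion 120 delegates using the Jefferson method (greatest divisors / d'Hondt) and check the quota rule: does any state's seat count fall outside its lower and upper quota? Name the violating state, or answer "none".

Standard quotas: G 15.761, E 9.551, F 21.835, A 46.818, H 15.445, B 10.591.
Jefferson allocation: G 16, E 9, F 22, A 48, H 15, B 10.
A has quota 46.818 (lower 46, upper 47) but receives 48 — outside the quota interval.

A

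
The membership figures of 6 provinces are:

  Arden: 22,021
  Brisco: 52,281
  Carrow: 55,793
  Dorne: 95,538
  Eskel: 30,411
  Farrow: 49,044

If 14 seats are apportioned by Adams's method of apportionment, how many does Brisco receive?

Standard divisor 305088/14 ≈ 21792; standard quotas: Arden 1.011, Brisco 2.399, Carrow 2.560, Dorne 4.384, Eskel 1.396, Farrow 2.251.
Rounding up gives 2, 3, 3, 5, 2, 3 = 18 seats, so the divisor must be adjusted.
With modified divisor 27000: modified quotas Arden 0.816, Brisco 1.936, Carrow 2.066, Dorne 3.538, Eskel 1.126, Farrow 1.816.
Rounding up: Arden 1, Brisco 2, Carrow 3, Dorne 4, Eskel 2, Farrow 2 (total 14).
Brisco receives 2.

2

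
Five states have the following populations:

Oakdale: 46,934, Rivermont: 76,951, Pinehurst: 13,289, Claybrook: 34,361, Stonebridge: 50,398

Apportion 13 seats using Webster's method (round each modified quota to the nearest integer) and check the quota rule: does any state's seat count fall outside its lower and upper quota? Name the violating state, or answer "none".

none

Standard quotas: Oakdale 2.749, Rivermont 4.508, Pinehurst 0.778, Claybrook 2.013, Stonebridge 2.952.
Webster allocation: Oakdale 3, Rivermont 4, Pinehurst 1, Claybrook 2, Stonebridge 3.
Every allocation lies between the lower and upper quota.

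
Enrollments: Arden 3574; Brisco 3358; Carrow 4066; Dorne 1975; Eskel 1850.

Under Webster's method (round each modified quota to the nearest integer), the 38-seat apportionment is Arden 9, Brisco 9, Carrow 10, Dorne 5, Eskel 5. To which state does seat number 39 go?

Carrow

Priority for the next seat is population ÷ (current seats + 0.5).
Priorities: Arden 376.211, Brisco 353.474, Carrow 387.238, Dorne 359.091, Eskel 336.364.
Highest priority: Carrow.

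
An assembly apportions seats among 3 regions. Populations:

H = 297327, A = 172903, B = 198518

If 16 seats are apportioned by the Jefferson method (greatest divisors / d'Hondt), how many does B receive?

Standard divisor 668748/16 ≈ 41796.75; standard quotas: H 7.114, A 4.137, B 4.750.
Rounding down gives 7, 4, 4 = 15 seats, so the divisor must be adjusted.
With modified divisor 38400: modified quotas H 7.743, A 4.503, B 5.170.
Rounding down: H 7, A 4, B 5 (total 16).
B receives 5.

5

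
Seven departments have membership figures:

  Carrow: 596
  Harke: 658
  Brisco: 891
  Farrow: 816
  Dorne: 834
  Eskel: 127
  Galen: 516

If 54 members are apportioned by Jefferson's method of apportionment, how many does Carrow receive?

7

Standard divisor 4438/54 ≈ 82.185; standard quotas: Carrow 7.252, Harke 8.006, Brisco 10.841, Farrow 9.929, Dorne 10.148, Eskel 1.545, Galen 6.279.
Rounding down gives 7, 8, 10, 9, 10, 1, 6 = 51 seats, so the divisor must be adjusted.
With modified divisor 75: modified quotas Carrow 7.947, Harke 8.773, Brisco 11.880, Farrow 10.880, Dorne 11.120, Eskel 1.693, Galen 6.880.
Rounding down: Carrow 7, Harke 8, Brisco 11, Farrow 10, Dorne 11, Eskel 1, Galen 6 (total 54).
Carrow receives 7.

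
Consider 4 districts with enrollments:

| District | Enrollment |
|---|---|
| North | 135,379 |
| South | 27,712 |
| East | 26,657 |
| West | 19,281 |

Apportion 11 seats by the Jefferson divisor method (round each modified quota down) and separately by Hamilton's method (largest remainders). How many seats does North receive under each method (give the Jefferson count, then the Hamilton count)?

Jefferson: North 8, South 1, East 1, West 1.
Hamilton: North 7, South 2, East 1, West 1.
North gets 8 under Jefferson and 7 under Hamilton.

8 and 7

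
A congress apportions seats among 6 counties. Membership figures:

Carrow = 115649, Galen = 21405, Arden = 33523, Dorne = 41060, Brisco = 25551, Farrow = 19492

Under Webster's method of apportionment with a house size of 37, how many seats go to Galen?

Standard divisor 256680/37 ≈ 6937.297; standard quotas: Carrow 16.671, Galen 3.085, Arden 4.832, Dorne 5.919, Brisco 3.683, Farrow 2.810.
Rounding to the nearest integer gives 17, 3, 5, 6, 4, 3 = 38 seats, so the divisor must be adjusted.
With modified divisor 7200: modified quotas Carrow 16.062, Galen 2.973, Arden 4.656, Dorne 5.703, Brisco 3.549, Farrow 2.707.
Rounding to the nearest integer: Carrow 16, Galen 3, Arden 5, Dorne 6, Brisco 4, Farrow 3 (total 37).
Galen receives 3.

3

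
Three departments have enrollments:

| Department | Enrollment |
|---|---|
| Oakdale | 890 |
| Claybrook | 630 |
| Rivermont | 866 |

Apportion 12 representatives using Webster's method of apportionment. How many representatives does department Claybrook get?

3

Standard divisor 2386/12 ≈ 198.833; standard quotas: Oakdale 4.476, Claybrook 3.168, Rivermont 4.355.
Rounding to the nearest integer gives 4, 3, 4 = 11 seats, so the divisor must be adjusted.
With modified divisor 195: modified quotas Oakdale 4.564, Claybrook 3.231, Rivermont 4.441.
Rounding to the nearest integer: Oakdale 5, Claybrook 3, Rivermont 4 (total 12).
Claybrook receives 3.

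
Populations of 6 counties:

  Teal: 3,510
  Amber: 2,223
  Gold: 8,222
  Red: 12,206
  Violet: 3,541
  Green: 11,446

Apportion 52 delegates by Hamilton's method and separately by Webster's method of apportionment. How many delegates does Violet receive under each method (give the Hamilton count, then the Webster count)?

5 and 4

Hamilton: Teal 4, Amber 3, Gold 10, Red 15, Violet 5, Green 15.
Webster: Teal 4, Amber 3, Gold 10, Red 16, Violet 4, Green 15.
Violet gets 5 under Hamilton and 4 under Webster.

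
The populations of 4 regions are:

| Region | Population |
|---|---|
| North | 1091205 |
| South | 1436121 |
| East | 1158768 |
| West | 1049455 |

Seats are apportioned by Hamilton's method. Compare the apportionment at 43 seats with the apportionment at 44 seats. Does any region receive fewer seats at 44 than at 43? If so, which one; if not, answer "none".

At 43 seats: North 10, South 13, East 10, West 10.
At 44 seats: North 10, South 13, East 11, West 10.
No region's allocation decreased.

none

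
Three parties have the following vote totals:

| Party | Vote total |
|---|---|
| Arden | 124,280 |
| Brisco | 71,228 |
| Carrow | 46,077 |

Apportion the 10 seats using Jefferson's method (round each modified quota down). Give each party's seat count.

Standard divisor 241585/10 ≈ 24158.5; standard quotas: Arden 5.144, Brisco 2.948, Carrow 1.907.
Rounding down gives 5, 2, 1 = 8 seats, so the divisor must be adjusted.
With modified divisor 21900: modified quotas Arden 5.675, Brisco 3.252, Carrow 2.104.
Rounding down: Arden 5, Brisco 3, Carrow 2 (total 10).

Arden=5; Brisco=3; Carrow=2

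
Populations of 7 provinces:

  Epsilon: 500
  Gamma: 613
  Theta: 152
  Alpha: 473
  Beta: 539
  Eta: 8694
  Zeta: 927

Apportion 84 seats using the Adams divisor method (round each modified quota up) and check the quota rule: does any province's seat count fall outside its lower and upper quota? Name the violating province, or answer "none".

Standard quotas: Epsilon 3.530, Gamma 4.328, Theta 1.073, Alpha 3.339, Beta 3.805, Eta 61.380, Zeta 6.545.
Adams allocation: Epsilon 4, Gamma 5, Theta 2, Alpha 4, Beta 4, Eta 58, Zeta 7.
Eta has quota 61.380 (lower 61, upper 62) but receives 58 — outside the quota interval.

Eta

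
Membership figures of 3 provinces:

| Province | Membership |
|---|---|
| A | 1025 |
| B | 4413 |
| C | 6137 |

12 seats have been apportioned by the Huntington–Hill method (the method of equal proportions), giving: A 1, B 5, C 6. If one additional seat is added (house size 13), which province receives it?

Priority for the next seat is population ÷ (√(s·(s+1))).
Priorities: A 724.784, B 805.700, C 946.960.
Highest priority: C.

C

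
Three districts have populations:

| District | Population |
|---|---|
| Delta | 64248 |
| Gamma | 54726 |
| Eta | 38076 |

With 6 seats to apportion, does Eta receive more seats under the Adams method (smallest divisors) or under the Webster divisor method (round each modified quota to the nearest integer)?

Adams: Delta 2, Gamma 2, Eta 2.
Webster: Delta 3, Gamma 2, Eta 1.
Eta gets 2 under Adams and 1 under Webster.

Adams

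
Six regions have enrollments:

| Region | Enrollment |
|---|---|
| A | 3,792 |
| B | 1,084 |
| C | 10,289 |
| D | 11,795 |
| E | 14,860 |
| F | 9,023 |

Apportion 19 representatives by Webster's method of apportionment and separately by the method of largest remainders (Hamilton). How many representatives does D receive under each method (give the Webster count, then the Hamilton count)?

5 and 4

Webster: A 1, B 0, C 4, D 5, E 6, F 3.
Hamilton: A 2, B 0, C 4, D 4, E 6, F 3.
D gets 5 under Webster and 4 under Hamilton.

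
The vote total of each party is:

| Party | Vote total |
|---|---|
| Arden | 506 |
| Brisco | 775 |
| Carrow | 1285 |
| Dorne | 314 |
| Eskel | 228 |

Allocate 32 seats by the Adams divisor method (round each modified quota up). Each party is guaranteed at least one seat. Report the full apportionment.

Standard divisor 3108/32 ≈ 97.125; standard quotas: Arden 5.210, Brisco 7.979, Carrow 13.230, Dorne 3.233, Eskel 2.347.
Rounding up gives 6, 8, 14, 4, 3 = 35 seats, so the divisor must be adjusted.
With modified divisor 106: modified quotas Arden 4.774, Brisco 7.311, Carrow 12.123, Dorne 2.962, Eskel 2.151.
Rounding up: Arden 5, Brisco 8, Carrow 13, Dorne 3, Eskel 3 (total 32).

Arden 5; Brisco 8; Carrow 13; Dorne 3; Eskel 3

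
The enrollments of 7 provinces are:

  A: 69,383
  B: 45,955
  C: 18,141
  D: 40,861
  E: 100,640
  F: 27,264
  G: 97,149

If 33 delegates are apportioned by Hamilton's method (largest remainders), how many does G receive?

Total 399393; standard divisor 399393/33 ≈ 12102.818.
Standard quotas: A 5.7328, B 3.7970, C 1.4989, D 3.3762, E 8.3154, F 2.2527, G 8.0270.
Lower quotas: A 5, B 3, C 1, D 3, E 8, F 2, G 8 (sum 30, leaving 3 seats).
Remainders in descending order: B 0.7970, A 0.7328, C 0.4989, D 0.3762, E 0.3154, F 0.2527, G 0.0270.
The surplus seats go to B, A, C.
G receives 8.

8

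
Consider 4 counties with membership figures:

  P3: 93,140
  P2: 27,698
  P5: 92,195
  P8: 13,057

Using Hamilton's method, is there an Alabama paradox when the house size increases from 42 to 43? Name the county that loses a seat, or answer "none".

At 42 seats: P3 17, P2 5, P5 17, P8 3.
At 43 seats: P3 18, P2 5, P5 18, P8 2.
P8 drops from 3 to 2.

P8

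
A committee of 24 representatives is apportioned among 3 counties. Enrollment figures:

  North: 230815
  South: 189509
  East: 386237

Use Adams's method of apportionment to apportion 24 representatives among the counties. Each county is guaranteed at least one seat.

Standard divisor 806561/24 ≈ 33606.708; standard quotas: North 6.868, South 5.639, East 11.493.
Rounding up gives 7, 6, 12 = 25 seats, so the divisor must be adjusted.
With modified divisor 36500: modified quotas North 6.324, South 5.192, East 10.582.
Rounding up: North 7, South 6, East 11 (total 24).

North 7, South 6, East 11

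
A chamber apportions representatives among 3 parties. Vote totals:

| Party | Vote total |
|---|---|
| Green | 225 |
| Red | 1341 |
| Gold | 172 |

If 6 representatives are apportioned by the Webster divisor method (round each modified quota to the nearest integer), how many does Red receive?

4

Standard divisor 1738/6 ≈ 289.667; standard quotas: Green 0.777, Red 4.629, Gold 0.594.
Rounding to the nearest integer gives 1, 5, 1 = 7 seats, so the divisor must be adjusted.
With modified divisor 300: modified quotas Green 0.750, Red 4.470, Gold 0.573.
Rounding to the nearest integer: Green 1, Red 4, Gold 1 (total 6).
Red receives 4.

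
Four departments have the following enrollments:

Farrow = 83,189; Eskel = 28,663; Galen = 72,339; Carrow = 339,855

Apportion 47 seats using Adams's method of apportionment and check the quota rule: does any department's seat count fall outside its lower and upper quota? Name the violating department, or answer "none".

Standard quotas: Farrow 7.461, Eskel 2.571, Galen 6.488, Carrow 30.481.
Adams allocation: Farrow 8, Eskel 3, Galen 7, Carrow 29.
Carrow has quota 30.481 (lower 30, upper 31) but receives 29 — outside the quota interval.

Carrow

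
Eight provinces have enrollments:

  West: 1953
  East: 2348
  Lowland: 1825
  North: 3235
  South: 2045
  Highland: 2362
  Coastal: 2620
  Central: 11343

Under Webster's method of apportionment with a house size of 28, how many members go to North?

Standard divisor 27731/28 ≈ 990.393; standard quotas: West 1.972, East 2.371, Lowland 1.843, North 3.266, South 2.065, Highland 2.385, Coastal 2.645, Central 11.453.
Rounding to the nearest integer gives 2, 2, 2, 3, 2, 2, 3, 11 = 27 seats, so the divisor must be adjusted.
With modified divisor 970: modified quotas West 2.013, East 2.421, Lowland 1.881, North 3.335, South 2.108, Highland 2.435, Coastal 2.701, Central 11.694.
Rounding to the nearest integer: West 2, East 2, Lowland 2, North 3, South 2, Highland 2, Coastal 3, Central 12 (total 28).
North receives 3.

3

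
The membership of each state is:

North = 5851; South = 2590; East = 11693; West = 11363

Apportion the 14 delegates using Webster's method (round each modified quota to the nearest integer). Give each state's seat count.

Standard divisor 31497/14 ≈ 2249.786; standard quotas: North 2.601, South 1.151, East 5.197, West 5.051.
Rounding to the nearest integer gives North 3, South 1, East 5, West 5 — total 14, matching the house size, so no adjustment is needed.

North 3, South 1, East 5, West 5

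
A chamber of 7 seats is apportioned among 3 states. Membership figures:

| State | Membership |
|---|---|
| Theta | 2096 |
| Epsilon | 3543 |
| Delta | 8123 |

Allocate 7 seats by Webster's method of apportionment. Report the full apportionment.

Theta: 1, Epsilon: 2, Delta: 4

Standard divisor 13762/7 ≈ 1966; standard quotas: Theta 1.066, Epsilon 1.802, Delta 4.132.
Rounding to the nearest integer gives Theta 1, Epsilon 2, Delta 4 — total 7, matching the house size, so no adjustment is needed.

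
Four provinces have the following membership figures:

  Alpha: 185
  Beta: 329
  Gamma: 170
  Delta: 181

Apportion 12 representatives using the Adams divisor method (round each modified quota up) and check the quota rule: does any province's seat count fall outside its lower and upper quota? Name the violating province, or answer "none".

none

Standard quotas: Alpha 2.566, Beta 4.564, Gamma 2.358, Delta 2.511.
Adams allocation: Alpha 3, Beta 4, Gamma 2, Delta 3.
Every allocation lies between the lower and upper quota.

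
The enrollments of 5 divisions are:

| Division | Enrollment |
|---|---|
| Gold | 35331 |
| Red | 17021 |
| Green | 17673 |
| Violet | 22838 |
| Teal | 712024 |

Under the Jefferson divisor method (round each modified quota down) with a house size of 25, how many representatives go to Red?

Standard divisor 804887/25 ≈ 32195.48; standard quotas: Gold 1.097, Red 0.529, Green 0.549, Violet 0.709, Teal 22.116.
Rounding down gives 1, 0, 0, 0, 22 = 23 seats, so the divisor must be adjusted.
With modified divisor 29100: modified quotas Gold 1.214, Red 0.585, Green 0.607, Violet 0.785, Teal 24.468.
Rounding down: Gold 1, Red 0, Green 0, Violet 0, Teal 24 (total 25).
Red receives 0.

0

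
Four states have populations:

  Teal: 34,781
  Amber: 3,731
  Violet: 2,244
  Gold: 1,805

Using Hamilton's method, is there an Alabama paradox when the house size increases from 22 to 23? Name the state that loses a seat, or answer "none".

none

At 22 seats: Teal 18, Amber 2, Violet 1, Gold 1.
At 23 seats: Teal 19, Amber 2, Violet 1, Gold 1.
No state's allocation decreased.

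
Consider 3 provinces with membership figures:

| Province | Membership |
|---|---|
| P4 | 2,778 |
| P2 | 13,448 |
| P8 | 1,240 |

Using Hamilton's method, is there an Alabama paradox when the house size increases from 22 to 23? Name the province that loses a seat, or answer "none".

At 22 seats: P4 3, P2 17, P8 2.
At 23 seats: P4 4, P2 18, P8 1.
P8 drops from 2 to 1.

P8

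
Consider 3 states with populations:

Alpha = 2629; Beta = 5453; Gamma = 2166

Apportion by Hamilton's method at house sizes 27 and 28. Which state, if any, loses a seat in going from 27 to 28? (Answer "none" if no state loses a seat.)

none

At 27 seats: Alpha 7, Beta 14, Gamma 6.
At 28 seats: Alpha 7, Beta 15, Gamma 6.
No state's allocation decreased.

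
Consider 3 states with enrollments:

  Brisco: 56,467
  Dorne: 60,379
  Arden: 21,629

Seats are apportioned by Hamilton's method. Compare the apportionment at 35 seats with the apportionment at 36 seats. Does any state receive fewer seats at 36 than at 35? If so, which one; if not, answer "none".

Arden

At 35 seats: Brisco 14, Dorne 15, Arden 6.
At 36 seats: Brisco 15, Dorne 16, Arden 5.
Arden drops from 6 to 5.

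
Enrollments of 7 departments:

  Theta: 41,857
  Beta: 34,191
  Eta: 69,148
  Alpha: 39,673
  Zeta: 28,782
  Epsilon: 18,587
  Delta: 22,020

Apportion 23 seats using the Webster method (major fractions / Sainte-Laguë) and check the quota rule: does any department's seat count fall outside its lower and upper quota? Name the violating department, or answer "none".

Standard quotas: Theta 3.786, Beta 3.093, Eta 6.255, Alpha 3.589, Zeta 2.604, Epsilon 1.681, Delta 1.992.
Webster allocation: Theta 4, Beta 3, Eta 6, Alpha 3, Zeta 3, Epsilon 2, Delta 2.
Every allocation lies between the lower and upper quota.

none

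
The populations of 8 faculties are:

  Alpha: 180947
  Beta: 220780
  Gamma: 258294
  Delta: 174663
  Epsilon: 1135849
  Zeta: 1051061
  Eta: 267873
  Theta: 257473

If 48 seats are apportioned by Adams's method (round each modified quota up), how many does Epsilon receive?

14

Standard divisor 3546940/48 ≈ 73894.583; standard quotas: Alpha 2.449, Beta 2.988, Gamma 3.495, Delta 2.364, Epsilon 15.371, Zeta 14.224, Eta 3.625, Theta 3.484.
Rounding up gives 3, 3, 4, 3, 16, 15, 4, 4 = 52 seats, so the divisor must be adjusted.
With modified divisor 83500: modified quotas Alpha 2.167, Beta 2.644, Gamma 3.093, Delta 2.092, Epsilon 13.603, Zeta 12.588, Eta 3.208, Theta 3.084.
Rounding up: Alpha 3, Beta 3, Gamma 4, Delta 3, Epsilon 14, Zeta 13, Eta 4, Theta 4 (total 48).
Epsilon receives 14.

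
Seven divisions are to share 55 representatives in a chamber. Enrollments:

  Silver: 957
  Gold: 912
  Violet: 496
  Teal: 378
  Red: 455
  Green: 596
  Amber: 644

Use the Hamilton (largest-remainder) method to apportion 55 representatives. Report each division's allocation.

Total 4438; standard divisor 4438/55 ≈ 80.691.
Standard quotas: Silver 11.860, Gold 11.302, Violet 6.147, Teal 4.685, Red 5.639, Green 7.386, Amber 7.981.
Lower quotas: Silver 11, Gold 11, Violet 6, Teal 4, Red 5, Green 7, Amber 7 (sum 51, leaving 4 seats).
Remainders in descending order: Amber 0.981, Silver 0.860, Teal 0.685, Red 0.639, Green 0.386, Gold 0.302, Violet 0.147.
Largest remainders: Amber, Silver, Teal, Red receive the extra seats.

Silver 12; Gold 11; Violet 6; Teal 5; Red 6; Green 7; Amber 8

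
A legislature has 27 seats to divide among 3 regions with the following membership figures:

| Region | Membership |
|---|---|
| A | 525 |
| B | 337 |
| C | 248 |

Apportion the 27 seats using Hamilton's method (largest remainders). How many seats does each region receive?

A=13, B=8, C=6

Total 1110; standard divisor 1110/27 ≈ 41.111.
Standard quotas: A 12.770, B 8.197, C 6.032.
Lower quotas: A 12, B 8, C 6 (sum 26, leaving 1 seat).
Remainders in descending order: A 0.770, B 0.197, C 0.032.
The surplus seat goes to A.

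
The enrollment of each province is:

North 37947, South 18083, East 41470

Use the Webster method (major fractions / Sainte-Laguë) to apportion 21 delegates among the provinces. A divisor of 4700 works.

With modified divisor 4700: modified quotas North 8.074, South 3.847, East 8.823.
Rounding to the nearest integer: North 8, South 4, East 9 (total 21).

North: 8; South: 4; East: 9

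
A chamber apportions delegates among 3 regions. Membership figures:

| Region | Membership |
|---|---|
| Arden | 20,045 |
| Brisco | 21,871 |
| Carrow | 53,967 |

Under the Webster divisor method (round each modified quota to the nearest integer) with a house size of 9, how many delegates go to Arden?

Standard divisor 95883/9 ≈ 10653.667; standard quotas: Arden 1.882, Brisco 2.053, Carrow 5.066.
Rounding to the nearest integer gives Arden 2, Brisco 2, Carrow 5 — total 9, matching the house size, so no adjustment is needed.
Arden receives 2.

2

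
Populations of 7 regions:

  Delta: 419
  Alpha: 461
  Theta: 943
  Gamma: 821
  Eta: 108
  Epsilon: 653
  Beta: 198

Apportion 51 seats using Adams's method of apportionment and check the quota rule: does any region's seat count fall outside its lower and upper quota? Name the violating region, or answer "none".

none

Standard quotas: Delta 5.931, Alpha 6.525, Theta 13.348, Gamma 11.621, Eta 1.529, Epsilon 9.243, Beta 2.803.
Adams allocation: Delta 6, Alpha 7, Theta 13, Gamma 11, Eta 2, Epsilon 9, Beta 3.
Every allocation lies between the lower and upper quota.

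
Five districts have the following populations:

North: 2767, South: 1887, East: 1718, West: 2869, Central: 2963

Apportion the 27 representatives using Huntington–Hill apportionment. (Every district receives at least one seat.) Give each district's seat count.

With divisor 450: modified quotas North 6.149, South 4.193, East 3.818, West 6.376, Central 6.584.
Geometric-mean thresholds: North √(6·7)=6.481, South √(4·5)=4.472, East √(3·4)=3.464, West √(6·7)=6.481, Central √(6·7)=6.481.
Each quota rounded against its threshold gives North 6, South 4, East 4, West 6, Central 7 (total 27).

North 6; South 4; East 4; West 6; Central 7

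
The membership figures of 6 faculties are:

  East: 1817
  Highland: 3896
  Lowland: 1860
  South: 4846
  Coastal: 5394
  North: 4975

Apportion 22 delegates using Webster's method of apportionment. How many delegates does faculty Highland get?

Standard divisor 22788/22 ≈ 1035.818; standard quotas: East 1.754, Highland 3.761, Lowland 1.796, South 4.678, Coastal 5.207, North 4.803.
Rounding to the nearest integer gives 2, 4, 2, 5, 5, 5 = 23 seats, so the divisor must be adjusted.
With modified divisor 1100: modified quotas East 1.652, Highland 3.542, Lowland 1.691, South 4.405, Coastal 4.904, North 4.523.
Rounding to the nearest integer: East 2, Highland 4, Lowland 2, South 4, Coastal 5, North 5 (total 22).
Highland receives 4.

4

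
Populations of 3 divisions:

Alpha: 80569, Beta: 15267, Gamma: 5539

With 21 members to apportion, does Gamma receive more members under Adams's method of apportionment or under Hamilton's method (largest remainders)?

Adams

Adams: Alpha 16, Beta 3, Gamma 2.
Hamilton: Alpha 17, Beta 3, Gamma 1.
Gamma gets 2 under Adams and 1 under Hamilton.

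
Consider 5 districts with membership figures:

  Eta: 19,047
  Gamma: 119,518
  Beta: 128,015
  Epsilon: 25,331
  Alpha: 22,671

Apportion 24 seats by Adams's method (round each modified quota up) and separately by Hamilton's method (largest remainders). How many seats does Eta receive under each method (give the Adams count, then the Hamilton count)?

Adams: Eta 2, Gamma 9, Beta 9, Epsilon 2, Alpha 2.
Hamilton: Eta 1, Gamma 9, Beta 10, Epsilon 2, Alpha 2.
Eta gets 2 under Adams and 1 under Hamilton.

2 and 1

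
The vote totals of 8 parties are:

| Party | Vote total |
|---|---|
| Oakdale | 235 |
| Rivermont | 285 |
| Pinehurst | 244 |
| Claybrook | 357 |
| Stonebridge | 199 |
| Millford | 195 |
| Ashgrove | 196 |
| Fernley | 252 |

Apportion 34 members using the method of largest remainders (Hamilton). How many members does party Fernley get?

4

Total 1963; standard divisor 1963/34 ≈ 57.735.
Standard quotas: Oakdale 4.070, Rivermont 4.936, Pinehurst 4.226, Claybrook 6.183, Stonebridge 3.447, Millford 3.377, Ashgrove 3.395, Fernley 4.365.
Lower quotas: Oakdale 4, Rivermont 4, Pinehurst 4, Claybrook 6, Stonebridge 3, Millford 3, Ashgrove 3, Fernley 4 (sum 31, leaving 3 seats).
Remainders in descending order: Rivermont 0.936, Stonebridge 0.447, Ashgrove 0.395, Millford 0.377, Fernley 0.365, Pinehurst 0.226, Claybrook 0.183, Oakdale 0.070.
The surplus seats go to Rivermont, Stonebridge, Ashgrove.
Fernley receives 4.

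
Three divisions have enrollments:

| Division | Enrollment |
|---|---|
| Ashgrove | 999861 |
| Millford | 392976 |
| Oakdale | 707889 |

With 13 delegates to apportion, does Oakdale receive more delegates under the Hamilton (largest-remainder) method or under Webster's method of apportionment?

Webster

Hamilton: Ashgrove 6, Millford 3, Oakdale 4.
Webster: Ashgrove 6, Millford 2, Oakdale 5.
Oakdale gets 4 under Hamilton and 5 under Webster.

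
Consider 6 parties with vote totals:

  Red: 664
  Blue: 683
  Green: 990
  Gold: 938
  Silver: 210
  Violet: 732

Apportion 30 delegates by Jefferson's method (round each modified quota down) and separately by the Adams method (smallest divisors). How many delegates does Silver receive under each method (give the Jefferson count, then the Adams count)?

Jefferson: Red 5, Blue 5, Green 7, Gold 7, Silver 1, Violet 5.
Adams: Red 5, Blue 5, Green 7, Gold 6, Silver 2, Violet 5.
Silver gets 1 under Jefferson and 2 under Adams.

1 and 2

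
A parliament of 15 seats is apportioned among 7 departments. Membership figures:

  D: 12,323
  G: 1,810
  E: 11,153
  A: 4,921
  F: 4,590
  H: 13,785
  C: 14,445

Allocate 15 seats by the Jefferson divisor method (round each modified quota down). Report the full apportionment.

D 3, G 0, E 3, A 1, F 1, H 3, C 4

Standard divisor 63027/15 ≈ 4201.8; standard quotas: D 2.933, G 0.431, E 2.654, A 1.171, F 1.092, H 3.281, C 3.438.
Rounding down gives 2, 0, 2, 1, 1, 3, 3 = 12 seats, so the divisor must be adjusted.
With modified divisor 3500: modified quotas D 3.521, G 0.517, E 3.187, A 1.406, F 1.311, H 3.939, C 4.127.
Rounding down: D 3, G 0, E 3, A 1, F 1, H 3, C 4 (total 15).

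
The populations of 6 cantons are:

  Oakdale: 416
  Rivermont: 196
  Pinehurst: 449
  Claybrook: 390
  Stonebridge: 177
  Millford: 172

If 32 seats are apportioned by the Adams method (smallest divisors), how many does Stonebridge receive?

3

Standard divisor 1800/32 ≈ 56.25; standard quotas: Oakdale 7.396, Rivermont 3.484, Pinehurst 7.982, Claybrook 6.933, Stonebridge 3.147, Millford 3.058.
Rounding up gives 8, 4, 8, 7, 4, 4 = 35 seats, so the divisor must be adjusted.
With modified divisor 60: modified quotas Oakdale 6.933, Rivermont 3.267, Pinehurst 7.483, Claybrook 6.500, Stonebridge 2.950, Millford 2.867.
Rounding up: Oakdale 7, Rivermont 4, Pinehurst 8, Claybrook 7, Stonebridge 3, Millford 3 (total 32).
Stonebridge receives 3.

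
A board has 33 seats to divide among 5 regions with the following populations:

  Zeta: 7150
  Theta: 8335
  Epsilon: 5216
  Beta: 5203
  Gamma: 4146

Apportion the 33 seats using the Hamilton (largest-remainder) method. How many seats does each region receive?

Total 30050; standard divisor 30050/33 ≈ 910.606.
Standard quotas: Zeta 7.8519, Theta 9.1532, Epsilon 5.7281, Beta 5.7138, Gamma 4.5530.
Lower quotas: Zeta 7, Theta 9, Epsilon 5, Beta 5, Gamma 4 (sum 30, leaving 3 seats).
Remainders in descending order: Zeta 0.8519, Epsilon 0.7281, Beta 0.7138, Gamma 0.5530, Theta 0.1532.
Largest remainders: Zeta, Epsilon, Beta receive the extra seats.

Zeta: 8, Theta: 9, Epsilon: 6, Beta: 6, Gamma: 4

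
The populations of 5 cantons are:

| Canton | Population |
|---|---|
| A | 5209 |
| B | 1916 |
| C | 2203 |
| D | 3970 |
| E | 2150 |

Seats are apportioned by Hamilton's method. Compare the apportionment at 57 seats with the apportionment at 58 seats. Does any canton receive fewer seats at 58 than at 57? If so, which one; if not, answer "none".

At 57 seats: A 19, B 7, C 8, D 15, E 8.
At 58 seats: A 20, B 7, C 8, D 15, E 8.
No canton's allocation decreased.

none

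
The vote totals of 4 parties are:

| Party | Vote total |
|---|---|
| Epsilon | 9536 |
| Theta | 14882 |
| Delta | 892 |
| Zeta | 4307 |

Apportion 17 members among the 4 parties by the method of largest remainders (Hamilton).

Total 29617; standard divisor 29617/17 ≈ 1742.176.
Standard quotas: Epsilon 5.4736, Theta 8.5422, Delta 0.5120, Zeta 2.4722.
Lower quotas: Epsilon 5, Theta 8, Delta 0, Zeta 2 (sum 15, leaving 2 seats).
Remainders in descending order: Theta 0.5422, Delta 0.5120, Epsilon 0.4736, Zeta 0.4722.
The surplus seats go to Theta, Delta.

Epsilon=5, Theta=9, Delta=1, Zeta=2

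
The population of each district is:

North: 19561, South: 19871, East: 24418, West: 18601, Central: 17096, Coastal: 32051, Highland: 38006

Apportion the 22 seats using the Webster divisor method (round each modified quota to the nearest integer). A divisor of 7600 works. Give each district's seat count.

With modified divisor 7600: modified quotas North 2.574, South 2.615, East 3.213, West 2.447, Central 2.249, Coastal 4.217, Highland 5.001.
Rounding to the nearest integer: North 3, South 3, East 3, West 2, Central 2, Coastal 4, Highland 5 (total 22).

North: 3, South: 3, East: 3, West: 2, Central: 2, Coastal: 4, Highland: 5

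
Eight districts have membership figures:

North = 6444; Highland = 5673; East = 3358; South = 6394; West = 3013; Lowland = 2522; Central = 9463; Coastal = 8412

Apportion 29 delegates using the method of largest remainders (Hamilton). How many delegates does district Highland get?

4

Standard divisor: 45279 ÷ 29 ≈ 1561.345.
Standard quotas: North 4.1272, Highland 3.6334, East 2.1507, South 4.0952, West 1.9297, Lowland 1.6153, Central 6.0608, Coastal 5.3877.
Lower quotas: North 4, Highland 3, East 2, South 4, West 1, Lowland 1, Central 6, Coastal 5 (sum 26, leaving 3 seats).
Remainders in descending order: West 0.9297, Highland 0.6334, Lowland 0.6153, Coastal 0.3877, East 0.1507, North 0.1272, South 0.0952, Central 0.0608.
The surplus seats go to West, Highland, Lowland.
Highland receives 4.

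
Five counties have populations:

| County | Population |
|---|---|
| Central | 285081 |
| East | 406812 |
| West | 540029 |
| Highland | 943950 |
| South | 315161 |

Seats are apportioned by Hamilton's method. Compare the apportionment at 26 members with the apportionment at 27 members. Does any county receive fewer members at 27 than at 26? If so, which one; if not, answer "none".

none

At 26 seats: Central 3, East 4, West 6, Highland 10, South 3.
At 27 seats: Central 3, East 4, West 6, Highland 10, South 4.
No county's allocation decreased.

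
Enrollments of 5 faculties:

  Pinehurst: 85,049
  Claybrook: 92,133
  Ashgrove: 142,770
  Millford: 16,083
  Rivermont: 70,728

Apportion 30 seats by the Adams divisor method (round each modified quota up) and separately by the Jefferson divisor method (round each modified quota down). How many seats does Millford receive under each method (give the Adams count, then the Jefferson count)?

Adams: Pinehurst 6, Claybrook 7, Ashgrove 10, Millford 2, Rivermont 5.
Jefferson: Pinehurst 6, Claybrook 7, Ashgrove 11, Millford 1, Rivermont 5.
Millford gets 2 under Adams and 1 under Jefferson.

2 and 1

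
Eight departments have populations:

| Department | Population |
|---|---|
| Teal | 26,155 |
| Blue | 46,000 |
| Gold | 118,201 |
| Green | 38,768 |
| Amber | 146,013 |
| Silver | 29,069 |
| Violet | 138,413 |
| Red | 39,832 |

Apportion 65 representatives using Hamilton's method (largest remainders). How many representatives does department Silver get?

3

The standard divisor is 582451/65 ≈ 8960.785.
Standard quotas: Teal 2.9188, Blue 5.1335, Gold 13.1909, Green 4.3264, Amber 16.2947, Silver 3.2440, Violet 15.4465, Red 4.4451.
Lower quotas: Teal 2, Blue 5, Gold 13, Green 4, Amber 16, Silver 3, Violet 15, Red 4 (sum 62, leaving 3 seats).
Remainders in descending order: Teal 0.9188, Violet 0.4465, Red 0.4451, Green 0.3264, Amber 0.2947, Silver 0.2440, Gold 0.1909, Blue 0.1335.
Largest remainders: Teal, Violet, Red receive the extra seats.
Silver receives 3.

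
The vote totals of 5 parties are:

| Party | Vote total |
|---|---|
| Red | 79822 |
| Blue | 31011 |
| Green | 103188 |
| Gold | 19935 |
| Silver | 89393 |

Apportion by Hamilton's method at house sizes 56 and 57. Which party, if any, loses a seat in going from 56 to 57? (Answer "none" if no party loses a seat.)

At 56 seats: Red 14, Blue 5, Green 18, Gold 3, Silver 16.
At 57 seats: Red 14, Blue 5, Green 18, Gold 4, Silver 16.
No party's allocation decreased.

none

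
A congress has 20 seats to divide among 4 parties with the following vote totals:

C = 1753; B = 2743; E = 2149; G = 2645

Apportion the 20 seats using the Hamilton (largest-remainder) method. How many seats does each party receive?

C 4; B 6; E 4; G 6

Total 9290; standard divisor 9290/20 ≈ 464.5.
Standard quotas: C 3.774, B 5.905, E 4.626, G 5.694.
Lower quotas: C 3, B 5, E 4, G 5 (sum 17, leaving 3 seats).
Remainders in descending order: B 0.905, C 0.774, G 0.694, E 0.626.
The surplus seats go to B, C, G.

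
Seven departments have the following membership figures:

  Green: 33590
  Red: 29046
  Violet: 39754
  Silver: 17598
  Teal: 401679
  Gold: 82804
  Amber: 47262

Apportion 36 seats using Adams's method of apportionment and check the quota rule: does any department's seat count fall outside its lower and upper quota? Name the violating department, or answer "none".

Standard quotas: Green 1.855, Red 1.604, Violet 2.196, Silver 0.972, Teal 22.188, Gold 4.574, Amber 2.611.
Adams allocation: Green 2, Red 2, Violet 2, Silver 1, Teal 21, Gold 5, Amber 3.
Teal has quota 22.188 (lower 22, upper 23) but receives 21 — outside the quota interval.

Teal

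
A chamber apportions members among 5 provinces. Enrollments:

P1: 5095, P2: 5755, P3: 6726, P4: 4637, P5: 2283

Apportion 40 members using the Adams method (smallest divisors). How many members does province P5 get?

Standard divisor 24496/40 ≈ 612.4; standard quotas: P1 8.320, P2 9.397, P3 10.983, P4 7.572, P5 3.728.
Rounding up gives 9, 10, 11, 8, 4 = 42 seats, so the divisor must be adjusted.
With modified divisor 650: modified quotas P1 7.838, P2 8.854, P3 10.348, P4 7.134, P5 3.512.
Rounding up: P1 8, P2 9, P3 11, P4 8, P5 4 (total 40).
P5 receives 4.

4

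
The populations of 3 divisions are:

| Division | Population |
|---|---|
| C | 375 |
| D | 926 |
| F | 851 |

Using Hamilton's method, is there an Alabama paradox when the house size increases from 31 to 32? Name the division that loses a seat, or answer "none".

At 31 seats: C 6, D 13, F 12.
At 32 seats: C 5, D 14, F 13.
C drops from 6 to 5.

C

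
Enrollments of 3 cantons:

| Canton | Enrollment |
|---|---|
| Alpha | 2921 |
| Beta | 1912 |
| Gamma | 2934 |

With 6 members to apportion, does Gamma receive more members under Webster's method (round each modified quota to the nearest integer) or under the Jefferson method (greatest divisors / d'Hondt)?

Jefferson

Webster: Alpha 2, Beta 2, Gamma 2.
Jefferson: Alpha 2, Beta 1, Gamma 3.
Gamma gets 2 under Webster and 3 under Jefferson.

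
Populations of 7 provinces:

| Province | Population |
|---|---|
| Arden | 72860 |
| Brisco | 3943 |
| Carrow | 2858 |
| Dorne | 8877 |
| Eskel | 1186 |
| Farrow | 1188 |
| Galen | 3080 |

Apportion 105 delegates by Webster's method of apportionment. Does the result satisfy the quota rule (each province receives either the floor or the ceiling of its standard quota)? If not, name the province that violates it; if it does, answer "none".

Arden

Standard quotas: Arden 81.393, Brisco 4.405, Carrow 3.193, Dorne 9.917, Eskel 1.325, Farrow 1.327, Galen 3.441.
Webster allocation: Arden 83, Brisco 4, Carrow 3, Dorne 10, Eskel 1, Farrow 1, Galen 3.
Arden has quota 81.393 (lower 81, upper 82) but receives 83 — outside the quota interval.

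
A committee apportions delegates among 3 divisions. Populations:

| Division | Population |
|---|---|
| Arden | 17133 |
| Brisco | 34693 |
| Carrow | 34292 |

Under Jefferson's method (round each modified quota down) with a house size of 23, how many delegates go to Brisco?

10

Standard divisor 86118/23 ≈ 3744.261; standard quotas: Arden 4.576, Brisco 9.266, Carrow 9.159.
Rounding down gives 4, 9, 9 = 22 seats, so the divisor must be adjusted.
With modified divisor 3450: modified quotas Arden 4.966, Brisco 10.056, Carrow 9.940.
Rounding down: Arden 4, Brisco 10, Carrow 9 (total 23).
Brisco receives 10.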